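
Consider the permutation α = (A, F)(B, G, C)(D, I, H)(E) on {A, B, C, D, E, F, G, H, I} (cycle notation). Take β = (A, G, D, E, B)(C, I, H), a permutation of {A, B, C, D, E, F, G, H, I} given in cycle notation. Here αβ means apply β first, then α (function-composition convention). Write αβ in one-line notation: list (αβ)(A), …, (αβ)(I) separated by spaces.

C F H E G A I B D

(αβ)(x) = α(β(x)). Computing each image: α(β(A)) = α(G) = C, α(β(B)) = α(A) = F, α(β(C)) = α(I) = H, α(β(D)) = α(E) = E, α(β(E)) = α(B) = G, α(β(F)) = α(F) = A, α(β(G)) = α(D) = I, α(β(H)) = α(C) = B, α(β(I)) = α(H) = D.
Hence αβ = [C F H E G A I B D].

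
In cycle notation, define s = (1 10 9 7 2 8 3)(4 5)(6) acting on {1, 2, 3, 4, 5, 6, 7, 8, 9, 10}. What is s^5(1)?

1 lies in the 7-cycle (1 10 9 7 2 8 3).
Stepping 5 places around the cycle: 1 → 10 → 9 → 7 → 2 → 8.

8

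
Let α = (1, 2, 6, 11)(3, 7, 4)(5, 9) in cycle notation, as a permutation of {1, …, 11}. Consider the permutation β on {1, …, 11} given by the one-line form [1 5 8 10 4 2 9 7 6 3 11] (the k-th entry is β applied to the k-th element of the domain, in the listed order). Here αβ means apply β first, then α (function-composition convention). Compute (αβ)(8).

4

(αβ)(8) = α(β(8)). β(8) = 7, then α(7) = 4. So (αβ)(8) = 4.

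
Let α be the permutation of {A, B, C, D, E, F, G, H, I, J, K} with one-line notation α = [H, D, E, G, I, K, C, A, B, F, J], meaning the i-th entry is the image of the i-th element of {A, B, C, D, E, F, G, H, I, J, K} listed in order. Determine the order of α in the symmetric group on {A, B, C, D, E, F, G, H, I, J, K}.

6

Decomposing into disjoint cycles gives cycle lengths 6, 3, 2.
Since disjoint cycles commute, ord(α) = lcm(6, 3, 2) = 6.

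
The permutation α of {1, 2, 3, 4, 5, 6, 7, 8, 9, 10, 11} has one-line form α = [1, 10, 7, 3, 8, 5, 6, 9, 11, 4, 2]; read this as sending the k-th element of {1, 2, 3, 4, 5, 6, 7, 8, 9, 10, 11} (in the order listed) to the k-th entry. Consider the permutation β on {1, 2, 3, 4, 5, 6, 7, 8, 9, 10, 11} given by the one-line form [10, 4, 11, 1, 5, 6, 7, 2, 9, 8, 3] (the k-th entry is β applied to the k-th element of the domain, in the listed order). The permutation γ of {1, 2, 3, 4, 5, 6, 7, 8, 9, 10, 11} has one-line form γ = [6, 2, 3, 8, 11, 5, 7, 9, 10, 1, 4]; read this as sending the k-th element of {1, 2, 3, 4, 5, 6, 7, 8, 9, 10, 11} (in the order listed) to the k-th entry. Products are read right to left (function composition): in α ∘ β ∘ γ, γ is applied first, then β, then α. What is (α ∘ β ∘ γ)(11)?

1

(α ∘ β ∘ γ)(11) = α(β(γ(11))). γ(11) = 4, then β(4) = 1, then α(1) = 1, so the result is 1.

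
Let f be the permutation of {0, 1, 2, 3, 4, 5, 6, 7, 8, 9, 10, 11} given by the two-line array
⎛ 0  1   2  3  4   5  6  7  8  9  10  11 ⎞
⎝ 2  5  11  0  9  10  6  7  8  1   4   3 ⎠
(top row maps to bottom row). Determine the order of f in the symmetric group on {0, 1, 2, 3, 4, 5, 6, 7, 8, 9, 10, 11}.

20

Writing f as disjoint cycles, the cycle lengths are 5, 4, 1, 1, 1.
The order is lcm(5, 4) = 20.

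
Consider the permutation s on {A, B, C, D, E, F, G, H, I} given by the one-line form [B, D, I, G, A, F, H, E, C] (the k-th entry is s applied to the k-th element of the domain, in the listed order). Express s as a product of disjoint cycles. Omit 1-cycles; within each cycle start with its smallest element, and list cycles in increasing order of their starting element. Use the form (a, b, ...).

(A, B, D, G, H, E)(C, I)

Iterating s from A gives A → B → D → G → H → E → A; that is the 6-cycle (A, B, D, G, H, E).
Repeating from the next unused element and collecting all non-trivial cycles gives (A, B, D, G, H, E)(C, I).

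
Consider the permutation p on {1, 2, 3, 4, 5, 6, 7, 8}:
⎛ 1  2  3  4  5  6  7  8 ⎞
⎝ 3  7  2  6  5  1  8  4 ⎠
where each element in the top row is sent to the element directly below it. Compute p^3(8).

1

Tracing 8 → 4 → … returns to 8 after 7 steps, so 8 lies in a 7-cycle (1, 3, 2, 7, 8, 4, 6).
Advancing 3 steps from 8: 8 → 4 → 6 → 1.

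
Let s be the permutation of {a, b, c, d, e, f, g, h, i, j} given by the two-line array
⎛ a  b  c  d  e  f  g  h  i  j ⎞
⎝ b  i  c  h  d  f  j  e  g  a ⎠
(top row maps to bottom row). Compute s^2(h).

d

Tracing h → e → … returns to h after 3 steps, so h lies in a 3-cycle (d, h, e).
Advancing 2 steps from h: h → e → d.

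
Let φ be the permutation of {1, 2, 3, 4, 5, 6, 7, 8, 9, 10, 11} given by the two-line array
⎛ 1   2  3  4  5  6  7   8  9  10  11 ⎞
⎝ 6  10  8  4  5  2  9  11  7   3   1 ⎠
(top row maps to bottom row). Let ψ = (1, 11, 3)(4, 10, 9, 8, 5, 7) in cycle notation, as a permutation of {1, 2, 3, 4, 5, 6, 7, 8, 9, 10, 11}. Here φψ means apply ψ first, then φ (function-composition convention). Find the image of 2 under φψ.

(φψ)(2) = φ(ψ(2)). ψ(2) = 2, then φ(2) = 10. So (φψ)(2) = 10.

10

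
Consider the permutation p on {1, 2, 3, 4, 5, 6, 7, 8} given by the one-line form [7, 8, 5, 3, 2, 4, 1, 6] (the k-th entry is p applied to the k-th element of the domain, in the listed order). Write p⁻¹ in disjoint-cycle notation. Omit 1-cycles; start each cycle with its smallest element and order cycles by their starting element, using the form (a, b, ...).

First write p in disjoint cycles: (1, 7)(2, 8, 6, 4, 3, 5).
Reversing each cycle (and rotating so the smallest element leads) gives p⁻¹ = (1, 7)(2, 5, 3, 4, 6, 8).

(1, 7)(2, 5, 3, 4, 6, 8)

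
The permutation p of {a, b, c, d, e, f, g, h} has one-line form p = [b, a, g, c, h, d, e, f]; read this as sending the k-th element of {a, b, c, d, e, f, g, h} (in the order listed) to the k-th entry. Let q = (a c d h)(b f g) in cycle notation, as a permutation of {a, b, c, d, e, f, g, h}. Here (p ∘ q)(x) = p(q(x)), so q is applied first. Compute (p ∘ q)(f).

q(f) = g, then p(g) = e; composing gives (p ∘ q)(f) = e.

e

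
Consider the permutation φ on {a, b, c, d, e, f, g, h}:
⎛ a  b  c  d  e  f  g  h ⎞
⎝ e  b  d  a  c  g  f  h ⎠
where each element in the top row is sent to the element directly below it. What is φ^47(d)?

c

Tracing d → a → … returns to d after 4 steps, so d lies in a 4-cycle (a, e, c, d).
Since the cycle has length 4, φ^47 acts on it the same as φ^3 (47 mod 4 = 3).
Stepping 3 places around the cycle: d → a → e → c.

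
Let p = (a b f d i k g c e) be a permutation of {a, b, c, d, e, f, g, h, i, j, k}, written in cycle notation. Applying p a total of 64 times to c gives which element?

c lies in the 9-cycle (a b f d i k g c e).
On a 9-cycle, p^9 is the identity, so p^64 = p^1 there (64 ≡ 1 mod 9).
Stepping 1 place around the cycle: c → e.

e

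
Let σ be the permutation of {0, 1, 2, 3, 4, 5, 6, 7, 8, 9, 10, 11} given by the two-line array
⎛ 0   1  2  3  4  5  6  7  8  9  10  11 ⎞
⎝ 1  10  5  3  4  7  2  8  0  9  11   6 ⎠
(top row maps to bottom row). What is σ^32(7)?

Tracing 7 → 8 → … returns to 7 after 9 steps, so 7 lies in a 9-cycle (0, 1, 10, 11, 6, 2, 5, 7, 8).
Since the cycle has length 9, σ^32 acts on it the same as σ^5 (32 mod 9 = 5).
Stepping 5 places around the cycle: 7 → 8 → 0 → 1 → 10 → 11.

11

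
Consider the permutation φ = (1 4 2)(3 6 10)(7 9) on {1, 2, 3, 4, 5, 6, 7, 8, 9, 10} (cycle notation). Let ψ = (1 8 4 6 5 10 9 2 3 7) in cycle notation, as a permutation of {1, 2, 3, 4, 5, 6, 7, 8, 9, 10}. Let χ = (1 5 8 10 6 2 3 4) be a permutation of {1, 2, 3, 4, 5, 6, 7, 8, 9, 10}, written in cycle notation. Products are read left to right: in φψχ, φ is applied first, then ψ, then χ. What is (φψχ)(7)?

Chase 7: φ(7) = 9; ψ(9) = 2; χ(2) = 3. Hence (φψχ)(7) = 3.

3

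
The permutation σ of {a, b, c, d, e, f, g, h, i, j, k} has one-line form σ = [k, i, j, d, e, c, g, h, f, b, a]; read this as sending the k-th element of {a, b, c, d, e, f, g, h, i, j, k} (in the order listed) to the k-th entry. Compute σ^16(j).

Tracing j → b → … returns to j after 5 steps, so j lies in a 5-cycle (b, i, f, c, j).
Since the cycle has length 5, σ^16 acts on it the same as σ^1 (16 mod 5 = 1).
Stepping 1 place around the cycle: j → b.

b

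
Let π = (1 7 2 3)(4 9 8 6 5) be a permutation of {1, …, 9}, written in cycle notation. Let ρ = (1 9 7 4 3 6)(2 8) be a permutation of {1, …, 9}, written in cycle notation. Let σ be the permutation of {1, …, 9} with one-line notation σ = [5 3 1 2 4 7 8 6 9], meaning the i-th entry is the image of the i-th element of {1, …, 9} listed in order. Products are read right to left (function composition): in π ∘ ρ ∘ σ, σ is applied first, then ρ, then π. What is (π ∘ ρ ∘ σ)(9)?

2

(π ∘ ρ ∘ σ)(9) = π(ρ(σ(9))). σ(9) = 9, then ρ(9) = 7, then π(7) = 2, so the result is 2.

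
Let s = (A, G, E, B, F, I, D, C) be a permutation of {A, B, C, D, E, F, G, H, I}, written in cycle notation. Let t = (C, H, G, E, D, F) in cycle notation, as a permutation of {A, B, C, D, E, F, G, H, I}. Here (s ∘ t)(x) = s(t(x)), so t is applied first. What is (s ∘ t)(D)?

First apply t: t(D) = F, then s(F) = I. Thus (s ∘ t)(D) = I.

I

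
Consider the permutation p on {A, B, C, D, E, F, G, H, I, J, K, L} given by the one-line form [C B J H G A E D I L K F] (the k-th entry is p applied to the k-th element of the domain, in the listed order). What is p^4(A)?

Tracing A → C → … returns to A after 5 steps, so A lies in a 5-cycle (A C J L F).
Advancing 4 steps from A: A → C → J → L → F.

F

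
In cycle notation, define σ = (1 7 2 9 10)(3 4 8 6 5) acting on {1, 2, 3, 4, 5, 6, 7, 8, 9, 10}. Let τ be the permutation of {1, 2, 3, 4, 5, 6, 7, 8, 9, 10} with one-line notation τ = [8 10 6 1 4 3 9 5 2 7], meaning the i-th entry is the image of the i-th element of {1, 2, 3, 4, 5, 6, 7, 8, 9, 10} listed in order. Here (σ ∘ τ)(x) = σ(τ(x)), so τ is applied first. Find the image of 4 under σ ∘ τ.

7

(σ ∘ τ)(4) = σ(τ(4)). τ(4) = 1, then σ(1) = 7. So (σ ∘ τ)(4) = 7.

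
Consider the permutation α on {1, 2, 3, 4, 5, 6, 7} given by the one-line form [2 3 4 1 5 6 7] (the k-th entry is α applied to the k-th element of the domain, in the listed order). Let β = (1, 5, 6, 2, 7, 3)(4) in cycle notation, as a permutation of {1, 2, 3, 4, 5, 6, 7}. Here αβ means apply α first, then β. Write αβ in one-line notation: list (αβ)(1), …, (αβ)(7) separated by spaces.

7 1 4 5 6 2 3

Chase each element through α then β: 1 → 2 → 7; 2 → 3 → 1; 3 → 4 → 4; 4 → 1 → 5; 5 → 5 → 6; 6 → 6 → 2; 7 → 7 → 3.
So αβ in one-line form is 7 1 4 5 6 2 3.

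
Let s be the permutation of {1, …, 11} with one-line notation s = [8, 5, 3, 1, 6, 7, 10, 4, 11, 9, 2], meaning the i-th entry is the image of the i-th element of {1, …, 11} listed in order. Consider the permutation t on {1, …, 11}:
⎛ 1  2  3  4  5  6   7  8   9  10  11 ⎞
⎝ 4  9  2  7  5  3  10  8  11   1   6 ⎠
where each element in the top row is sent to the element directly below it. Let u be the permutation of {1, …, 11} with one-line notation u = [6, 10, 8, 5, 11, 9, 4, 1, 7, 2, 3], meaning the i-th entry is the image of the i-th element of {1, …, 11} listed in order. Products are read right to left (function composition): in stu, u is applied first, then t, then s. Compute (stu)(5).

(stu)(5) = s(t(u(5))). u(5) = 11, then t(11) = 6, then s(6) = 7, so the result is 7.

7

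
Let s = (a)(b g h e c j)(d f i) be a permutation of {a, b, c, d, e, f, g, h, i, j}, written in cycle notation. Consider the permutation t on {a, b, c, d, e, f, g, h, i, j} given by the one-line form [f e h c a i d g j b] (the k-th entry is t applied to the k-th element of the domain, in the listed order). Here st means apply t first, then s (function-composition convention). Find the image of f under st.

t(f) = i, then s(i) = d; composing gives (st)(f) = d.

d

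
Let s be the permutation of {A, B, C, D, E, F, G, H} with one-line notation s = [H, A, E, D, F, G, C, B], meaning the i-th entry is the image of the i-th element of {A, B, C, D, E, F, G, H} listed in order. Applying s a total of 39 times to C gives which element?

G

Tracing C → E → … returns to C after 4 steps, so C lies in a 4-cycle (C, E, F, G).
Powers repeat with period 4 on this cycle, and 39 mod 4 = 3, so s^39(C) = s^3(C).
Advancing 3 steps from C: C → E → F → G.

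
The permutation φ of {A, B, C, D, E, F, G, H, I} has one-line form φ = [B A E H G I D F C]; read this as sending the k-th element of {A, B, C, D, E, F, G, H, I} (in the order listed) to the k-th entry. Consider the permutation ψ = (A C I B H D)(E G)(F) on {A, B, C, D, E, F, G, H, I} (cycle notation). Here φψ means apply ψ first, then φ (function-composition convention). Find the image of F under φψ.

I

First apply ψ: ψ(F) = F, then φ(F) = I. Thus (φψ)(F) = I.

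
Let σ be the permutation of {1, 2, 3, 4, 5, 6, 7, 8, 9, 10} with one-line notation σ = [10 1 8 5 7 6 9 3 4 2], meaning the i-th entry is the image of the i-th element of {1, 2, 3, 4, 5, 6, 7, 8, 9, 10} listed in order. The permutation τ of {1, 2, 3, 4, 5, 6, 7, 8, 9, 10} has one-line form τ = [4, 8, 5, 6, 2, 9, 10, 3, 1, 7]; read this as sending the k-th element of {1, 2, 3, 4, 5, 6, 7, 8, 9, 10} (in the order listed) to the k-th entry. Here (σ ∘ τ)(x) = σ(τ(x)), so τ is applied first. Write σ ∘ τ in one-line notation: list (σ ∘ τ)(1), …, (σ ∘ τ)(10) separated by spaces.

5 3 7 6 1 4 2 8 10 9

(σ ∘ τ)(x) = σ(τ(x)). Computing each image: σ(τ(1)) = σ(4) = 5, σ(τ(2)) = σ(8) = 3, σ(τ(3)) = σ(5) = 7, σ(τ(4)) = σ(6) = 6, σ(τ(5)) = σ(2) = 1, σ(τ(6)) = σ(9) = 4, σ(τ(7)) = σ(10) = 2, σ(τ(8)) = σ(3) = 8, σ(τ(9)) = σ(1) = 10, σ(τ(10)) = σ(7) = 9.
Hence σ ∘ τ = [5 3 7 6 1 4 2 8 10 9].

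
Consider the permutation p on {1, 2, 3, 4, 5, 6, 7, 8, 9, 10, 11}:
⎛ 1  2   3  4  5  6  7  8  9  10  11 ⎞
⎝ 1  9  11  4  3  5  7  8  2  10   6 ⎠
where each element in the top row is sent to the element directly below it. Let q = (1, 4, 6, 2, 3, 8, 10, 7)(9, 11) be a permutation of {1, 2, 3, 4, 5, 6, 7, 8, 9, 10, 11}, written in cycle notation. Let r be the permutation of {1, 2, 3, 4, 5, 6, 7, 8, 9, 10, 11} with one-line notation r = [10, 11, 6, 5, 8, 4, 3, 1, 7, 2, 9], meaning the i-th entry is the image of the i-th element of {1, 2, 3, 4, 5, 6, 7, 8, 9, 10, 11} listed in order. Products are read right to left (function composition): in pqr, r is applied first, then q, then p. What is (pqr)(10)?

11

(pqr)(10) = p(q(r(10))). r(10) = 2, then q(2) = 3, then p(3) = 11, so the result is 11.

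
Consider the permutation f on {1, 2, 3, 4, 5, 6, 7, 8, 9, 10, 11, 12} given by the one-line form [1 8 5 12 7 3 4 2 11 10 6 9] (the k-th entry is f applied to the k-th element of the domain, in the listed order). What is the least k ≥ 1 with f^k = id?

8

Decomposing into disjoint cycles gives cycle lengths 8, 2, 1, 1.
The order of f is the least common multiple of its cycle lengths: lcm(8, 2) = 8.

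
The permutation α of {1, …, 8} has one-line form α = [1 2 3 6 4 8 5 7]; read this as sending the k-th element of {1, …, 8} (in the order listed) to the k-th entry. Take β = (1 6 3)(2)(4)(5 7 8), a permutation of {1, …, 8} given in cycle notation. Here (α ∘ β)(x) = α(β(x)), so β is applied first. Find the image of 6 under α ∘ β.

(α ∘ β)(6) = α(β(6)). β(6) = 3, then α(3) = 3. So (α ∘ β)(6) = 3.

3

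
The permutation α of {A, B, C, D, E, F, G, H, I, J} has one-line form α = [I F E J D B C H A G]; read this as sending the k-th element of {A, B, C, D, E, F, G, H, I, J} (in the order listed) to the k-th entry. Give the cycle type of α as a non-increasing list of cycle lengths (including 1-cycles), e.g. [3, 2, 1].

[5, 2, 2, 1]

The disjoint cycles are (A I)(B F)(C E D J G)(H), with lengths 5, 2, 2, 1 in non-increasing order.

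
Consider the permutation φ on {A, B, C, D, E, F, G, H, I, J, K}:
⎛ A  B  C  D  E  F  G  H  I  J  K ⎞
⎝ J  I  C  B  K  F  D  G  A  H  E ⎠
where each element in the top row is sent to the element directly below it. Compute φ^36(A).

Tracing A → J → … returns to A after 7 steps, so A lies in a 7-cycle (A, J, H, G, D, B, I).
Since the cycle has length 7, φ^36 acts on it the same as φ^1 (36 mod 7 = 1).
Advancing 1 step from A: A → J.

J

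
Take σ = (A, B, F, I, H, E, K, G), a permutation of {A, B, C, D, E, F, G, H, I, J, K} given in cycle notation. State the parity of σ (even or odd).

The cycle lengths are 8, 1, 1, 1.
A cycle of length ℓ contributes ℓ−1 transpositions, so σ is a product of 7 transpositions — odd.

odd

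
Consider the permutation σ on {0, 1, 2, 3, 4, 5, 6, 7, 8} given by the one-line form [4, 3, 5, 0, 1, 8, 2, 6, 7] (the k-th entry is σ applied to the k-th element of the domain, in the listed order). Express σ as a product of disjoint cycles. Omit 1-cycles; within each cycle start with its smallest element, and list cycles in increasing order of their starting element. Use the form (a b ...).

Start at 0 and follow images: 0 → 4 → 1 → 3 → 0, giving the cycle (0 4 1 3).
Continuing from each remaining unvisited element yields (0 4 1 3)(2 5 8 7 6).

(0 4 1 3)(2 5 8 7 6)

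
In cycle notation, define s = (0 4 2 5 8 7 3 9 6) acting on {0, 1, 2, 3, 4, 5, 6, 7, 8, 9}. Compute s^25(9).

7

9 lies in the 9-cycle (0 4 2 5 8 7 3 9 6).
On a 9-cycle, s^9 is the identity, so s^25 = s^7 there (25 ≡ 7 mod 9).
Stepping 7 places around the cycle: 9 → 6 → 0 → 4 → 2 → 5 → 8 → 7.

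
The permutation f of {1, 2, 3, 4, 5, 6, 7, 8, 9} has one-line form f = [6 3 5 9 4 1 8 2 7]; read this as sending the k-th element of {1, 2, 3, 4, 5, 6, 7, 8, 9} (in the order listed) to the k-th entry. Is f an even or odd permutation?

odd

In disjoint-cycle form the cycle lengths are 7, 2.
A cycle is odd iff its length is even; f has 1 even-length cycle, so sgn(f) = (−1)^1 and f is odd.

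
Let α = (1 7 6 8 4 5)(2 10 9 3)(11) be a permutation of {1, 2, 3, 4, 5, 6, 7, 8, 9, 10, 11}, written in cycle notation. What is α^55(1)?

7

1 lies in the 6-cycle (1 7 6 8 4 5).
Since the cycle has length 6, α^55 acts on it the same as α^1 (55 mod 6 = 1).
Advancing 1 step from 1: 1 → 7.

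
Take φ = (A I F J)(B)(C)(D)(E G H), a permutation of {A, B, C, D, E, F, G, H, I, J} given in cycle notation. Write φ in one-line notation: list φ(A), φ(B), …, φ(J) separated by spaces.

I B C D G J H E F A

Reading each image from the cycles: A→I, B→B, C→C, D→D, E→G, F→J, G→H, H→E, I→F, J→A.
So the one-line form is I B C D G J H E F A.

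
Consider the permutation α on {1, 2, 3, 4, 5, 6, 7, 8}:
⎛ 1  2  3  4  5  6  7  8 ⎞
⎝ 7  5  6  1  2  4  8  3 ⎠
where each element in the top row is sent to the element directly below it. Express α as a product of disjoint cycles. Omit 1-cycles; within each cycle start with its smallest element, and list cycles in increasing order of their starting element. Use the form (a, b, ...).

(1, 7, 8, 3, 6, 4)(2, 5)

Iterating α from 1 gives 1 → 7 → 8 → 3 → 6 → 4 → 1; that is the 6-cycle (1, 7, 8, 3, 6, 4).
Continuing from each remaining unvisited element yields (1, 7, 8, 3, 6, 4)(2, 5).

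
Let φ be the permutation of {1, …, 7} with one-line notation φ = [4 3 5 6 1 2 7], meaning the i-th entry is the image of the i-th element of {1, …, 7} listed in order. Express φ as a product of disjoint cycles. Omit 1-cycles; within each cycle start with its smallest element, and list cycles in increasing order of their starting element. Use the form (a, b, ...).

Iterating φ from 1 gives 1 → 4 → 6 → 2 → 3 → 5 → 1; that is the 6-cycle (1, 4, 6, 2, 3, 5).
Repeating from the next unused element and collecting all non-trivial cycles gives (1, 4, 6, 2, 3, 5).

(1, 4, 6, 2, 3, 5)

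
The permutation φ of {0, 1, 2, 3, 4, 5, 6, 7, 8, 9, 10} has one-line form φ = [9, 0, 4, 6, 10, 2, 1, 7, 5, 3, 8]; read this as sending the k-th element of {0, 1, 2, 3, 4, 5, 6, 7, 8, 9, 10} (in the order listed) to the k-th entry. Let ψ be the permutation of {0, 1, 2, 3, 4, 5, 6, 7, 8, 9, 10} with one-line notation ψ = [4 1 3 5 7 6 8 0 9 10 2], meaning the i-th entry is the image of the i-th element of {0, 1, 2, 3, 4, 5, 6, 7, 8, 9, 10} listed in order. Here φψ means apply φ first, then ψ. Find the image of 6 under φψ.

First apply φ: φ(6) = 1, then ψ(1) = 1. Thus (φψ)(6) = 1.

1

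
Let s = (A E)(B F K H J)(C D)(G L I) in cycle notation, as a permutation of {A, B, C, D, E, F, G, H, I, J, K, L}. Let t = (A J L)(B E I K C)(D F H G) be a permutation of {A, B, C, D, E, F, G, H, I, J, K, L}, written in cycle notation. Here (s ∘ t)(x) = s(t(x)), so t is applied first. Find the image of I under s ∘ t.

H

t(I) = K, then s(K) = H; composing gives (s ∘ t)(I) = H.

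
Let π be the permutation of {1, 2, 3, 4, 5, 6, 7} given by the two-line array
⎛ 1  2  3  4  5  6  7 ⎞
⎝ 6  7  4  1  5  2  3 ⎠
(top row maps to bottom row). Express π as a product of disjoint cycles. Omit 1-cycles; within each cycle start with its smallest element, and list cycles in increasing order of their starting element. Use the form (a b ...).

(1 6 2 7 3 4)

Iterating π from 1 gives 1 → 6 → 2 → 7 → 3 → 4 → 1; that is the 6-cycle (1 6 2 7 3 4).
Continuing from each remaining unvisited element yields (1 6 2 7 3 4).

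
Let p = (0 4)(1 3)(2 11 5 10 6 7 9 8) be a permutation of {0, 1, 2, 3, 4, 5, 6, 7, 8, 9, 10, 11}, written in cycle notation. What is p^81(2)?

11

2 lies in the 8-cycle (2 11 5 10 6 7 9 8).
On an 8-cycle, p^8 is the identity, so p^81 = p^1 there (81 ≡ 1 mod 8).
Stepping 1 place around the cycle: 2 → 11.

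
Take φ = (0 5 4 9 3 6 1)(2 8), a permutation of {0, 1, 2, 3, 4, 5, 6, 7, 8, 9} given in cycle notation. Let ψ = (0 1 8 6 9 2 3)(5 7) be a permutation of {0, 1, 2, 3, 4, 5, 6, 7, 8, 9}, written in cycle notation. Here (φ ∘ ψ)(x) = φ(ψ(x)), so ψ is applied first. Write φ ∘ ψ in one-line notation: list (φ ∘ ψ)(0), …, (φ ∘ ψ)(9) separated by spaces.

0 2 6 5 9 7 3 4 1 8

(φ ∘ ψ)(x) = φ(ψ(x)). Computing each image: φ(ψ(0)) = φ(1) = 0, φ(ψ(1)) = φ(8) = 2, φ(ψ(2)) = φ(3) = 6, φ(ψ(3)) = φ(0) = 5, φ(ψ(4)) = φ(4) = 9, φ(ψ(5)) = φ(7) = 7, φ(ψ(6)) = φ(9) = 3, φ(ψ(7)) = φ(5) = 4, φ(ψ(8)) = φ(6) = 1, φ(ψ(9)) = φ(2) = 8.
Hence φ ∘ ψ = [0 2 6 5 9 7 3 4 1 8].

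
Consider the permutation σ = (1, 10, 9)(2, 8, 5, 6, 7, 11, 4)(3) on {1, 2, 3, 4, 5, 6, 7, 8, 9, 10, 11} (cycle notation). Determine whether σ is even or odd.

even

The cycle lengths are 7, 3, 1.
A cycle of length ℓ contributes ℓ−1 transpositions, so σ is a product of 6 + 2 = 8 transpositions — even.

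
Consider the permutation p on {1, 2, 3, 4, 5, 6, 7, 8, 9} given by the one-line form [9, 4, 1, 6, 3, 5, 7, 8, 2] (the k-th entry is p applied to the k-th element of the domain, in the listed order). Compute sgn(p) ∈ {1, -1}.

1

In disjoint-cycle form the cycle lengths are 7, 1, 1.
A cycle of length ℓ contributes ℓ−1 transpositions, so p is a product of 6 transpositions — even.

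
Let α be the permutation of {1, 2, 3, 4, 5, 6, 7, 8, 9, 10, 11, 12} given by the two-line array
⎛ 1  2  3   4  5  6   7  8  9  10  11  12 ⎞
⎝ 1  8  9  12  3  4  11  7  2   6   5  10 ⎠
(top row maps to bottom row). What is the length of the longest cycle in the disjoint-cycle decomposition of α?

7

Decomposing into disjoint cycles gives (2 8 7 11 5 3 9)(4 12 10 6); the longest has length 7.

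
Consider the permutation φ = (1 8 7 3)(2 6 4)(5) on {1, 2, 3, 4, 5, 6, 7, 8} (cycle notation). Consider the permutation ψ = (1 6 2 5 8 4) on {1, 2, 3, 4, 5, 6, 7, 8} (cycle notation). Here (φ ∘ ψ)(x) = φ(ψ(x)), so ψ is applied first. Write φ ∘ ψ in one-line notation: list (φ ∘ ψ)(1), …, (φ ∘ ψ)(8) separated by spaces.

4 5 1 8 7 6 3 2

(φ ∘ ψ)(x) = φ(ψ(x)). Computing each image: φ(ψ(1)) = φ(6) = 4, φ(ψ(2)) = φ(5) = 5, φ(ψ(3)) = φ(3) = 1, φ(ψ(4)) = φ(1) = 8, φ(ψ(5)) = φ(8) = 7, φ(ψ(6)) = φ(2) = 6, φ(ψ(7)) = φ(7) = 3, φ(ψ(8)) = φ(4) = 2.
Hence φ ∘ ψ = [4 5 1 8 7 6 3 2].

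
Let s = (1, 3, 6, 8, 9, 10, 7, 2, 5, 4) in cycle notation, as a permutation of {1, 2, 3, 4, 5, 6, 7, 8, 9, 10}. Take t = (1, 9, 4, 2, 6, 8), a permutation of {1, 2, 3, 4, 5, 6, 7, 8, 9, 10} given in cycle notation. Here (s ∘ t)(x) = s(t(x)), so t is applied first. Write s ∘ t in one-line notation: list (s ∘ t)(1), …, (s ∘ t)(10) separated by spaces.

10 8 6 5 4 9 2 3 1 7

(s ∘ t)(x) = s(t(x)). Computing each image: s(t(1)) = s(9) = 10, s(t(2)) = s(6) = 8, s(t(3)) = s(3) = 6, s(t(4)) = s(2) = 5, s(t(5)) = s(5) = 4, s(t(6)) = s(8) = 9, s(t(7)) = s(7) = 2, s(t(8)) = s(1) = 3, s(t(9)) = s(4) = 1, s(t(10)) = s(10) = 7.
Hence s ∘ t = [10 8 6 5 4 9 2 3 1 7].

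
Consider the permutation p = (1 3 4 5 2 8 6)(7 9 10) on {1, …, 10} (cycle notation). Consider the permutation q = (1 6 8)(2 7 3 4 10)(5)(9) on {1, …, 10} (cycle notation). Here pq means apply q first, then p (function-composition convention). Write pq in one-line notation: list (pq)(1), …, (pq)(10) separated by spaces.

Chase each element through q then p: 1 → 6 → 1; 2 → 7 → 9; 3 → 4 → 5; 4 → 10 → 7; 5 → 5 → 2; 6 → 8 → 6; 7 → 3 → 4; 8 → 1 → 3; 9 → 9 → 10; 10 → 2 → 8.
Collecting the images, pq = [1 9 5 7 2 6 4 3 10 8].

1 9 5 7 2 6 4 3 10 8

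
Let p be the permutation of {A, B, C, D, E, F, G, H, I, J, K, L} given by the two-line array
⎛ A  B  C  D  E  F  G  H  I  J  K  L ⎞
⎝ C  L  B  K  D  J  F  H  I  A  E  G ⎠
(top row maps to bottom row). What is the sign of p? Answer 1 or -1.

1

In disjoint-cycle form the cycle lengths are 7, 3, 1, 1.
A cycle of length ℓ contributes ℓ−1 transpositions, so p is a product of 6 + 2 = 8 transpositions — even.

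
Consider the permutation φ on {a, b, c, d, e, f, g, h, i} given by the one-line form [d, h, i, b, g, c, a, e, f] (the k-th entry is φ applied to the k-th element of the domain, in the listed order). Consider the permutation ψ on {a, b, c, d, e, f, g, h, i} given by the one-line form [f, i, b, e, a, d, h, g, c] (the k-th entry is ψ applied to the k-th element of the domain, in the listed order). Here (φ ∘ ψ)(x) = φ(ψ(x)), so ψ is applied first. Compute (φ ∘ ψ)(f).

First apply ψ: ψ(f) = d, then φ(d) = b. Thus (φ ∘ ψ)(f) = b.

b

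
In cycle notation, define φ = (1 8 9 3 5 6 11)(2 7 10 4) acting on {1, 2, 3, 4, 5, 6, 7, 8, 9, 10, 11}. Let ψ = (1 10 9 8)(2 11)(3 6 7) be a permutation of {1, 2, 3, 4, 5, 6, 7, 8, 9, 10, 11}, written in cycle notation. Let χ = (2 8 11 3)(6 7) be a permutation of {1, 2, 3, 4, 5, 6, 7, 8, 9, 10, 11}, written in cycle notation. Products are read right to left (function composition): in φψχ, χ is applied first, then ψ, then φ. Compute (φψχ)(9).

Chase 9: χ(9) = 9; ψ(9) = 8; φ(8) = 9. Hence (φψχ)(9) = 9.

9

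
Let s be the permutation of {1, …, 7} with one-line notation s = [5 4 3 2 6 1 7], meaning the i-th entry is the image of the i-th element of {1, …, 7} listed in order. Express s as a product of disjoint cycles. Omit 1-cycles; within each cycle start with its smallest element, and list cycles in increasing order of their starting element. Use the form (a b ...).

(1 5 6)(2 4)

Iterating s from 1 gives 1 → 5 → 6 → 1; that is the 3-cycle (1 5 6).
Continuing from each remaining unvisited element yields (1 5 6)(2 4).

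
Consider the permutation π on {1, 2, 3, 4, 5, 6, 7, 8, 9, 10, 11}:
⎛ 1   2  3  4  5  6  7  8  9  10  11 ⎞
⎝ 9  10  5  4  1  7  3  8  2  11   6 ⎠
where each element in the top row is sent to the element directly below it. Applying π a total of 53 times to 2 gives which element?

Tracing 2 → 10 → … returns to 2 after 9 steps, so 2 lies in a 9-cycle (1, 9, 2, 10, 11, 6, 7, 3, 5).
Powers repeat with period 9 on this cycle, and 53 mod 9 = 8, so π^53(2) = π^8(2).
Stepping 8 places around the cycle: 2 → 10 → 11 → 6 → 7 → 3 → 5 → 1 → 9.

9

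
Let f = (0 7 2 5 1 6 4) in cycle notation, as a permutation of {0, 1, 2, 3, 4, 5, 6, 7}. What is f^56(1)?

1

1 lies in the 7-cycle (0 7 2 5 1 6 4).
On a 7-cycle, f^7 is the identity, so f^56 = f^0 there (56 ≡ 0 mod 7).
So f^56(1) = 1.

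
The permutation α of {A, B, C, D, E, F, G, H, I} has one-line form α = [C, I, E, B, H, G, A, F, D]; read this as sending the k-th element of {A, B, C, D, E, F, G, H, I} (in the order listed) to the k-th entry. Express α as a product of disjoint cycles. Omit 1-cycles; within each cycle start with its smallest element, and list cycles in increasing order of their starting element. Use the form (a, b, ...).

(A, C, E, H, F, G)(B, I, D)

Start at A and follow images: A → C → E → H → F → G → A, giving the cycle (A, C, E, H, F, G).
Continuing from each remaining unvisited element yields (A, C, E, H, F, G)(B, I, D).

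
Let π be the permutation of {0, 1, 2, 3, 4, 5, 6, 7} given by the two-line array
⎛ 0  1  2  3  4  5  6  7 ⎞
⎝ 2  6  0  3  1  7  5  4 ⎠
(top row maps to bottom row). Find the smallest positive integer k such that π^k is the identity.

The disjoint-cycle form of π has cycle lengths 5, 2, 1.
The order is lcm(5, 2) = 10.

10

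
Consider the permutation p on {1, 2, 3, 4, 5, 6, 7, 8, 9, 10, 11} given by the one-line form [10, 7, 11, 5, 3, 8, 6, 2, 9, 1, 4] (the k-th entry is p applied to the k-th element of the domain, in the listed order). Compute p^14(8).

Tracing 8 → 2 → … returns to 8 after 4 steps, so 8 lies in a 4-cycle (2 7 6 8).
On a 4-cycle, p^4 is the identity, so p^14 = p^2 there (14 ≡ 2 mod 4).
Stepping 2 places around the cycle: 8 → 2 → 7.

7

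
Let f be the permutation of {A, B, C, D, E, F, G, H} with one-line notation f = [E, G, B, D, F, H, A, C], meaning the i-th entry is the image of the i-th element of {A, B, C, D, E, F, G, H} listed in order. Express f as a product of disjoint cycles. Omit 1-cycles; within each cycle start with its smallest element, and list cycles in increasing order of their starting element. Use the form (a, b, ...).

From A: A → E → F → H → C → B → G → A, closing the cycle (A, E, F, H, C, B, G).
Continuing from each remaining unvisited element yields (A, E, F, H, C, B, G).

(A, E, F, H, C, B, G)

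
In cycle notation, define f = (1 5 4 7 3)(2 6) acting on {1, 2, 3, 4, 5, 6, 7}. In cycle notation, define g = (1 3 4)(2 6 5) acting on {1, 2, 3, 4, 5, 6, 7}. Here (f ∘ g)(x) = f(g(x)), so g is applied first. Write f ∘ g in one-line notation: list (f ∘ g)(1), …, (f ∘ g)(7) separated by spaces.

1 2 7 5 6 4 3

Chase each element through g then f: 1 → 3 → 1; 2 → 6 → 2; 3 → 4 → 7; 4 → 1 → 5; 5 → 2 → 6; 6 → 5 → 4; 7 → 7 → 3.
So f ∘ g in one-line form is 1 2 7 5 6 4 3.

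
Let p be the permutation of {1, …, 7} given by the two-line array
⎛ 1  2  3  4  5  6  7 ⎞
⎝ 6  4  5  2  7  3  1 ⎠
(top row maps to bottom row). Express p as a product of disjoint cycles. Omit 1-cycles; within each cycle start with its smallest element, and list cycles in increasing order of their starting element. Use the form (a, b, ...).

(1, 6, 3, 5, 7)(2, 4)

From 1: 1 → 6 → 3 → 5 → 7 → 1, closing the cycle (1, 6, 3, 5, 7).
Repeating from the next unused element and collecting all non-trivial cycles gives (1, 6, 3, 5, 7)(2, 4).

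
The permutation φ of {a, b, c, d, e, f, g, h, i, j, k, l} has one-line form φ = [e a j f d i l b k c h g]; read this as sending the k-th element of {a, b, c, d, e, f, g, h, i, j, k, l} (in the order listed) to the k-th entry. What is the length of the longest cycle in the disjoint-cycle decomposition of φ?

Decomposing into disjoint cycles gives (a e d f i k h b)(c j)(g l); the longest has length 8.

8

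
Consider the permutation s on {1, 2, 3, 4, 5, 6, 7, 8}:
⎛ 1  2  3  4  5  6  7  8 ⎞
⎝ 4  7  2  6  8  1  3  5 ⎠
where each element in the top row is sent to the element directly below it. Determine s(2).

7

The entry below 2 in the array is 7, so s(2) = 7.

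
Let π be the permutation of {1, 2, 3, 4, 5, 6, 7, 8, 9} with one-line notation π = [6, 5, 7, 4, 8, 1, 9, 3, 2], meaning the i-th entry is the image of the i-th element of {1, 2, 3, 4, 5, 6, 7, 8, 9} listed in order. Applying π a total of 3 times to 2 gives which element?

3

Tracing 2 → 5 → … returns to 2 after 6 steps, so 2 lies in a 6-cycle (2, 5, 8, 3, 7, 9).
Advancing 3 steps from 2: 2 → 5 → 8 → 3.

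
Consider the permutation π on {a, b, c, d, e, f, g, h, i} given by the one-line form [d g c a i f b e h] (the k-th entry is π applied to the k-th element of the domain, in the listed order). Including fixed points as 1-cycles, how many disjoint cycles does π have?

The cycle decomposition is (a d)(b g)(c)(e i h)(f), which has 5 cycles (counting 1-cycles).

5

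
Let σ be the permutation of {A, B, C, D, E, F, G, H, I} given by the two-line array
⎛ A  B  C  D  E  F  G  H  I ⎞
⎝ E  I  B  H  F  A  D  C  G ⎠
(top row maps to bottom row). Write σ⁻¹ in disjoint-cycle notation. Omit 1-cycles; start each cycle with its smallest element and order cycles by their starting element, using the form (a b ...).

First write σ in disjoint cycles: (A E F)(B I G D H C).
Reversing each cycle (and rotating so the smallest element leads) gives σ⁻¹ = (A F E)(B C H D G I).

(A F E)(B C H D G I)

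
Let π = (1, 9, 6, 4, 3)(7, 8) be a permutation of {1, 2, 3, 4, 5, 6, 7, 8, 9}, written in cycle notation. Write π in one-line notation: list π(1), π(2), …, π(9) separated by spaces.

9 2 1 3 5 4 8 7 6

Each element maps to the next entry in its cycle (wrapping to the front): 1→9, 2→2, 3→1, 4→3, 5→5, 6→4, 7→8, 8→7, 9→6.
So the one-line form is 9 2 1 3 5 4 8 7 6.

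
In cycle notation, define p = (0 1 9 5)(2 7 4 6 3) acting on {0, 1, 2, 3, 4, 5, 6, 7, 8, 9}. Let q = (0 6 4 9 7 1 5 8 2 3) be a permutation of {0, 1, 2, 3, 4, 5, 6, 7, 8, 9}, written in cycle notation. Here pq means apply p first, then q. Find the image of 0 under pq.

5

p(0) = 1, then q(1) = 5; composing gives (pq)(0) = 5.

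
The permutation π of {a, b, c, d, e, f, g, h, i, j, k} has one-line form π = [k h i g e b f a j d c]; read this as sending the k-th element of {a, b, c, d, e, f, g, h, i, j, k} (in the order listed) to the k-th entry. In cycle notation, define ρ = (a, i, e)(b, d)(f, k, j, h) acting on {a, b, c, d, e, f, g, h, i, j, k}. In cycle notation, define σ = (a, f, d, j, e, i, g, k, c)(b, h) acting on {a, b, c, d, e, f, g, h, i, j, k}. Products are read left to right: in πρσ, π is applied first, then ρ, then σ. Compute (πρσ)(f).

j

(πρσ)(f) = σ(ρ(π(f))). π(f) = b, then ρ(b) = d, then σ(d) = j, so the result is j.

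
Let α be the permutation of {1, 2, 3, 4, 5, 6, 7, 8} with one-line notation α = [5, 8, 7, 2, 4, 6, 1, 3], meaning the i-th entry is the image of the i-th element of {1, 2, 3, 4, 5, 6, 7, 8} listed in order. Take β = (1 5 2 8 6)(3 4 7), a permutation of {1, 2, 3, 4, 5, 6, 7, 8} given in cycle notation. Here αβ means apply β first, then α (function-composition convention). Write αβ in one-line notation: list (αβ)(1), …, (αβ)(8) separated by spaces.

Chase each element through β then α: 1 → 5 → 4; 2 → 8 → 3; 3 → 4 → 2; 4 → 7 → 1; 5 → 2 → 8; 6 → 1 → 5; 7 → 3 → 7; 8 → 6 → 6.
So αβ in one-line form is 4 3 2 1 8 5 7 6.

4 3 2 1 8 5 7 6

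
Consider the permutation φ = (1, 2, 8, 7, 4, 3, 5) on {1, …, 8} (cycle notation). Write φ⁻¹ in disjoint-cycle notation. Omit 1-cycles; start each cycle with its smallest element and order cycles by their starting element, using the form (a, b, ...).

If φ sends a → b within a cycle, φ⁻¹ sends b → a; equivalently, reverse each cycle.
After reversing and putting each cycle's least element first, φ⁻¹ = (1, 5, 3, 4, 7, 8, 2).

(1, 5, 3, 4, 7, 8, 2)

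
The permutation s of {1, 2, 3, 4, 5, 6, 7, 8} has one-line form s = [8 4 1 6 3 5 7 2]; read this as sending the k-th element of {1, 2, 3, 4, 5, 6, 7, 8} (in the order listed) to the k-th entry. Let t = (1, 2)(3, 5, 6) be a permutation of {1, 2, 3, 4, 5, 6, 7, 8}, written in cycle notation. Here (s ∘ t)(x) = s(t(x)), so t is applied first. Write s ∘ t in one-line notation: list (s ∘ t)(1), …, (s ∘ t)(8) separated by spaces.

4 8 3 6 5 1 7 2

(s ∘ t)(x) = s(t(x)). Computing each image: s(t(1)) = s(2) = 4, s(t(2)) = s(1) = 8, s(t(3)) = s(5) = 3, s(t(4)) = s(4) = 6, s(t(5)) = s(6) = 5, s(t(6)) = s(3) = 1, s(t(7)) = s(7) = 7, s(t(8)) = s(8) = 2.
Hence s ∘ t = [4 8 3 6 5 1 7 2].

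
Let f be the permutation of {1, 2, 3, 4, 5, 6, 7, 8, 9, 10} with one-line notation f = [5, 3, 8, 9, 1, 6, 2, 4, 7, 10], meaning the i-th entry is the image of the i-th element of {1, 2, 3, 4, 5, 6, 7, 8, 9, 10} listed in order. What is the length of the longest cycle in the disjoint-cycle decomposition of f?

Decomposing into disjoint cycles gives (1, 5)(2, 3, 8, 4, 9, 7); the longest has length 6.

6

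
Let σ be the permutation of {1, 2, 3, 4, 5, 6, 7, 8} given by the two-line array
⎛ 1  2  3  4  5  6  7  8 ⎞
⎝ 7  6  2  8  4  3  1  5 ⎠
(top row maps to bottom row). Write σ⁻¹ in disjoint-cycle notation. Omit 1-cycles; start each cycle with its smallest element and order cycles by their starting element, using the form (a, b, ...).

First write σ in disjoint cycles: (1, 7)(2, 6, 3)(4, 8, 5).
The inverse reverses every cycle; in canonical form, σ⁻¹ = (1, 7)(2, 3, 6)(4, 5, 8).

(1, 7)(2, 3, 6)(4, 5, 8)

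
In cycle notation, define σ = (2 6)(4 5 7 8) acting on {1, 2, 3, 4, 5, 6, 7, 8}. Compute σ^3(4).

4 lies in the 4-cycle (4 5 7 8).
Advancing 3 steps from 4: 4 → 5 → 7 → 8.

8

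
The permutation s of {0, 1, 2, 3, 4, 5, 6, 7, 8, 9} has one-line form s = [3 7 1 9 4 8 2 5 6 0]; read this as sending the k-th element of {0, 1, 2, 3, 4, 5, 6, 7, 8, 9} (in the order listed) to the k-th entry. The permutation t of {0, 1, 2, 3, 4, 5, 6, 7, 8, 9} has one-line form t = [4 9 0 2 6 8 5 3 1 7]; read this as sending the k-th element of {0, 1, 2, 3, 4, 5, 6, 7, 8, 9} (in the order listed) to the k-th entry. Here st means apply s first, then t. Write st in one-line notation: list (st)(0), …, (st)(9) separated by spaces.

2 3 9 7 6 1 0 8 5 4

(st)(x) = t(s(x)). Computing each image: t(s(0)) = t(3) = 2, t(s(1)) = t(7) = 3, t(s(2)) = t(1) = 9, t(s(3)) = t(9) = 7, t(s(4)) = t(4) = 6, t(s(5)) = t(8) = 1, t(s(6)) = t(2) = 0, t(s(7)) = t(5) = 8, t(s(8)) = t(6) = 5, t(s(9)) = t(0) = 4.
Hence st = [2 3 9 7 6 1 0 8 5 4].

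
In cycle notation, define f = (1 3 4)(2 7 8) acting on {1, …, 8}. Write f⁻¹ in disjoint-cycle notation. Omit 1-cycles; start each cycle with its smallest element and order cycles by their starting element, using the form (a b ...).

If f sends a → b within a cycle, f⁻¹ sends b → a; equivalently, reverse each cycle.
Reversing each cycle of f and rotating so the smallest element leads gives (1 4 3)(2 8 7).

(1 4 3)(2 8 7)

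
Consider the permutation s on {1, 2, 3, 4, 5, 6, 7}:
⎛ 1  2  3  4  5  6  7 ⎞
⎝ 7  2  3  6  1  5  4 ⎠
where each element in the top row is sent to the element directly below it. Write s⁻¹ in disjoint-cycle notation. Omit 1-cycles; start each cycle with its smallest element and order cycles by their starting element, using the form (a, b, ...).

(1, 5, 6, 4, 7)

The cycle decomposition of s is (1, 7, 4, 6, 5).
Reversing each cycle (and rotating so the smallest element leads) gives s⁻¹ = (1, 5, 6, 4, 7).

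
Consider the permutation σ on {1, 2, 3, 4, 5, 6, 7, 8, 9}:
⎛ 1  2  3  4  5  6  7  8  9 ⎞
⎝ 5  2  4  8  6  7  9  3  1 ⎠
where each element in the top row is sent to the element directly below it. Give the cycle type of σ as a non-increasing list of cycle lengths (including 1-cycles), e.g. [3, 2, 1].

The disjoint cycles are (1 5 6 7 9)(2)(3 4 8), with lengths 5, 3, 1 in non-increasing order.

[5, 3, 1]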